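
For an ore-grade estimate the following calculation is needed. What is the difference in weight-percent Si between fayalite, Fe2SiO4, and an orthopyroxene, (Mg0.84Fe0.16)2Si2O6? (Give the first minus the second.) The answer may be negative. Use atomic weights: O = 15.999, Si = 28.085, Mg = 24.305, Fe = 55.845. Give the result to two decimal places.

Si in Fe2SiO4: molar mass 203.771 g/mol; 1×28.085 = 28.085 g → 13.78 wt%.
Si in (Mg0.84Fe0.16)2Si2O6: molar mass 210.867 g/mol; 2×28.085 = 56.170 g → 26.64 wt%.
Difference = 13.78 − 26.64 = -12.86 percentage points.

-12.86 percentage points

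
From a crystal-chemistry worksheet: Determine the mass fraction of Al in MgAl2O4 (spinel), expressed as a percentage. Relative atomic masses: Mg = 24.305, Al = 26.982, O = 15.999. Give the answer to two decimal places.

37.93 wt%

Formula mass = 1×24.305 + 2×26.982 + 4×15.999 = 142.265 g/mol, of which 53.964 g is Al.
So Al makes up 53.964/142.265 = 0.3793 of the mass, i.e. 37.93%.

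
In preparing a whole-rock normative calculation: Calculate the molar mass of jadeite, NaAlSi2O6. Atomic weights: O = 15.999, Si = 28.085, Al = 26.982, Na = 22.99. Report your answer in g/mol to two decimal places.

202.14 g/mol

M = 1·22.99 + 1·26.982 + 2·28.085 + 6·15.999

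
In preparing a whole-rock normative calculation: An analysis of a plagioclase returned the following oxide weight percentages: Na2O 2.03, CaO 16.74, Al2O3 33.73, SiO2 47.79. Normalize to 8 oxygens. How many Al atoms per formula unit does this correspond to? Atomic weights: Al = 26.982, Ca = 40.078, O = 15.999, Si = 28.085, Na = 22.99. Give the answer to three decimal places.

Na2O: 2.03/61.979 = 0.03275 mol → 0.06550 mol Na, 0.03275 mol O.
CaO: 16.74/56.077 = 0.29852 mol → 0.29852 mol Ca, 0.29852 mol O.
Al2O3: 33.73/101.961 = 0.33081 mol → 0.66162 mol Al, 0.99243 mol O.
SiO2: 47.79/60.083 = 0.79540 mol → 0.79540 mol Si, 1.59080 mol O.
Total oxygen = 2.91450 mol. Normalization factor = 8/2.91450 = 2.74490.
Al per 8 O = 0.66162 × 2.74490 = 1.816.

1.816 Al apfu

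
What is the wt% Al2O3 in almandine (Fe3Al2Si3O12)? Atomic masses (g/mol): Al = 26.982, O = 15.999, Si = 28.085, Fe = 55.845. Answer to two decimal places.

M(Fe3Al2Si3O12) = 497.742 g/mol; M(Al2O3) = 101.961 g/mol.
Moles Al2O3 per formula unit = 2 Al ÷ 2 = 1.0000.
Al2O3 fraction = (1.0000 × 101.961) / 497.742 = 101.961/497.742 = 0.2048.

20.48 wt%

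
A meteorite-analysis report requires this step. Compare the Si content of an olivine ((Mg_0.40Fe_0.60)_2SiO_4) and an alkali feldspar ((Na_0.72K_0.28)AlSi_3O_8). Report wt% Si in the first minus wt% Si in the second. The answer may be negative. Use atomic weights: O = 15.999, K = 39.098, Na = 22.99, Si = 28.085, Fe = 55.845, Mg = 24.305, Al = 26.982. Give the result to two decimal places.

-15.86 percentage points

M((Mg_0.40Fe_0.60)_2SiO_4) = 178.539 g/mol, so wt% Si = 28.085/178.539 × 100 = 15.73%.
M((Na_0.72K_0.28)AlSi_3O_8) = 266.729 g/mol, so wt% Si = 84.255/266.729 × 100 = 31.59%.
15.73 − 31.59 = -15.86 pp.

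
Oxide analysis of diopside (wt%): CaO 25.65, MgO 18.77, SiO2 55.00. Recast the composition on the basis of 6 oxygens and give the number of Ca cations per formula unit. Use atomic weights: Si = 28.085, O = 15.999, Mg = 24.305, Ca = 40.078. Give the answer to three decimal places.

25.65 wt% CaO ÷ 56.077 g/mol = 0.45741 mol, giving 0.45741 Ca and 0.45741 O.
18.77 wt% MgO ÷ 40.304 g/mol = 0.46571 mol, giving 0.46571 Mg and 0.46571 O.
55.00 wt% SiO2 ÷ 60.083 g/mol = 0.91540 mol, giving 0.91540 Si and 1.83080 O.
Oxygen sums to 2.75392; scaling by 6/2.75392 = 2.17871 puts the formula on 6 O.
Ca: 0.45741 × 2.17871 = 0.997 atoms per formula unit.

0.997 Ca apfu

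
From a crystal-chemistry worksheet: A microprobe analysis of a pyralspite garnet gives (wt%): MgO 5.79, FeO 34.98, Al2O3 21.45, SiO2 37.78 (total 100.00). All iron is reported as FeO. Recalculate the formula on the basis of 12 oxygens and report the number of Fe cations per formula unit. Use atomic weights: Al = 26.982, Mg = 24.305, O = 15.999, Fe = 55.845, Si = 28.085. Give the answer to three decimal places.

2.319 Fe apfu

MgO (M=40.304): mol = 0.14366; Mg = 0.14366, O = 0.14366.
FeO (M=71.844): mol = 0.48689; Fe = 0.48689, O = 0.48689.
Al2O3 (M=101.961): mol = 0.21037; Al = 0.42074, O = 0.63111.
SiO2 (M=60.083): mol = 0.62880; Si = 0.62880, O = 1.25760.
ΣO = 2.51926; factor = 12/ΣO = 4.76330.
Fe apfu = 0.48689 × 4.76330 = 2.319.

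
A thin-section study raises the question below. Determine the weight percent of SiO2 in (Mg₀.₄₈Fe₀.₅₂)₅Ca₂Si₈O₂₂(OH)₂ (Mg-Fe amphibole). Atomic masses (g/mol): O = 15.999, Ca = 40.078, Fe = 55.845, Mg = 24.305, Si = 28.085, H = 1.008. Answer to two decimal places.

Molar mass of (Mg₀.₄₈Fe₀.₅₂)₅Ca₂Si₈O₂₂(OH)₂ = 2.40*24.305 + 2.60*55.845 + 2*40.078 + 8*28.085 + 24*15.999 + 2*1.008 = 894.357 g/mol.
Each formula unit contains 8 Si, equivalent to 8/1 = 8.0000 mol SiO2.
M(SiO2) = 1×28.085 + 2×15.999 = 60.083 g/mol.
Mass of SiO2 per formula unit = 8.0000 × 60.083 = 480.664 g.
SiO2 wt% = 480.664 / 894.357 × 100 = 53.74%.

53.74 wt%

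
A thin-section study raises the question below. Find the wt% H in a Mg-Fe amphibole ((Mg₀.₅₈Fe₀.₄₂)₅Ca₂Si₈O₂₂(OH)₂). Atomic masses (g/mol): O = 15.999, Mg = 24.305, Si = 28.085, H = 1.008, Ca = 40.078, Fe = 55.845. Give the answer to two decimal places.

M((Mg₀.₅₈Fe₀.₄₂)₅Ca₂Si₈O₂₂(OH)₂) = 878.587 g/mol.
H contributes 2 × 1.008 = 2.016 g per mole.
2.016/878.587 = 0.0023 → 0.23%.

0.23 wt%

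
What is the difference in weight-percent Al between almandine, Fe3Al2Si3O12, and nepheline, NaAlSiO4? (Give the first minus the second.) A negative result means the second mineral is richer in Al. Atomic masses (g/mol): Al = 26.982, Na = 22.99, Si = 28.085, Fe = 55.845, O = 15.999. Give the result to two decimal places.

-8.15 percentage points

Al in Fe3Al2Si3O12: molar mass 497.742 g/mol; 2×26.982 = 53.964 g → 10.84 wt%.
Al in NaAlSiO4: molar mass 142.053 g/mol; 1×26.982 = 26.982 g → 18.99 wt%.
Difference = 10.84 − 18.99 = -8.15 percentage points.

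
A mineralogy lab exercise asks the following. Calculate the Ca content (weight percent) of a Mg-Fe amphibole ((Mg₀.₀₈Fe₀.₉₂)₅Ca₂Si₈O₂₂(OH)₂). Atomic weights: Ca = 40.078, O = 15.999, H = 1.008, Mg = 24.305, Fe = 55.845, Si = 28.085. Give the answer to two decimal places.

Molar mass of (Mg₀.₀₈Fe₀.₉₂)₅Ca₂Si₈O₂₂(OH)₂: 0.40·24.305 + 4.60·55.845 + 2·40.078 + 8·28.085 + 24·15.999 + 2·1.008 = 957.437 g/mol.
Mass of Ca per formula unit: 2 × 40.078 = 80.156 g.
Weight fraction Ca = 80.156 / 957.437 = 0.0837.

8.37 weight percent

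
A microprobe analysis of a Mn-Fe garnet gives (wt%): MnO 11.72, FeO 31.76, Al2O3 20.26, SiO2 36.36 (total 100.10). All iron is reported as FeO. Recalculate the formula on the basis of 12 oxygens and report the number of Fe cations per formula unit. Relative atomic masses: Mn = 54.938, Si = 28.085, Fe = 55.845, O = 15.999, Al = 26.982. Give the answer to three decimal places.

2.198 Fe apfu

11.72 wt% MnO ÷ 70.937 g/mol = 0.16522 mol, giving 0.16522 Mn and 0.16522 O.
31.76 wt% FeO ÷ 71.844 g/mol = 0.44207 mol, giving 0.44207 Fe and 0.44207 O.
20.26 wt% Al2O3 ÷ 101.961 g/mol = 0.19870 mol, giving 0.39740 Al and 0.59610 O.
36.36 wt% SiO2 ÷ 60.083 g/mol = 0.60516 mol, giving 0.60516 Si and 1.21032 O.
Oxygen sums to 2.41371; scaling by 12/2.41371 = 4.97160 puts the formula on 12 O.
Fe: 0.44207 × 4.97160 = 2.198 atoms per formula unit.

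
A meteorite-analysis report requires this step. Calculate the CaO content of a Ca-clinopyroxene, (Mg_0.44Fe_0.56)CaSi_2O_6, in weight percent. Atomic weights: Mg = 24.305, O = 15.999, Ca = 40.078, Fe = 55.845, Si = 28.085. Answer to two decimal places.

23.94 wt%

Formula mass = 234.209 g/mol.
1 Ca → 1.0000 mol CaO per formula unit; M(CaO) = 56.077, so CaO mass = 56.077 g.
56.077/234.209 × 100 = 23.94 wt%.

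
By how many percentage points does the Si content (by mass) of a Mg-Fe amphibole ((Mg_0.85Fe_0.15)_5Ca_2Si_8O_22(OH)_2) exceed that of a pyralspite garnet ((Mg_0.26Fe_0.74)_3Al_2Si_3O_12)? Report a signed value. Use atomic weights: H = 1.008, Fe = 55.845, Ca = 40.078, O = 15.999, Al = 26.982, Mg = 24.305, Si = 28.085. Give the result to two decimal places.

9.07 percentage points

Si in (Mg_0.85Fe_0.15)_5Ca_2Si_8O_22(OH)_2: molar mass 836.008 g/mol; 8×28.085 = 224.680 g → 26.88 wt%.
Si in (Mg_0.26Fe_0.74)_3Al_2Si_3O_12: molar mass 473.141 g/mol; 3×28.085 = 84.255 g → 17.81 wt%.
Difference = 26.88 − 17.81 = 9.07 percentage points.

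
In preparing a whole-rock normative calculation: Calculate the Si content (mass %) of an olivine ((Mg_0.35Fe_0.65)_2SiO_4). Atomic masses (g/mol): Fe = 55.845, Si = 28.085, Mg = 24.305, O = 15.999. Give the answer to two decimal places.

15.46 mass %

Molar mass of (Mg_0.35Fe_0.65)_2SiO_4: 0.70*24.305 + 1.30*55.845 + 1*28.085 + 4*15.999 = 181.693 g/mol.
Mass of Si per formula unit: 1 × 28.085 = 28.085 g.
Weight fraction Si = 28.085 / 181.693 = 0.1546.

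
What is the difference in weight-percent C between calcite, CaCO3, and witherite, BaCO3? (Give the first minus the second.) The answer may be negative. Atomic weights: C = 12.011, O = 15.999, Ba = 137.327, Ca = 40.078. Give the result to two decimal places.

5.91 percentage points

M(CaCO3) = 100.086 g/mol, so wt% C = 12.011/100.086 × 100 = 12.00%.
M(BaCO3) = 197.335 g/mol, so wt% C = 12.011/197.335 × 100 = 6.09%.
12.00 − 6.09 = 5.91 pp.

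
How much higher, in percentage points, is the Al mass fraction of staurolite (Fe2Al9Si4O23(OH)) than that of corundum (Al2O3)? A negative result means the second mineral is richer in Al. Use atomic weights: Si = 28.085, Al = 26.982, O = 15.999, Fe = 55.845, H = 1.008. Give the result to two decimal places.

First mineral: 242.838 g Al in 851.852 g formula = 28.51 wt% Al.
Second mineral: 53.964 g Al in 101.961 g formula = 52.93 wt% Al.
28.51% − 52.93% gives a difference of -24.42 percentage points.

-24.42 percentage points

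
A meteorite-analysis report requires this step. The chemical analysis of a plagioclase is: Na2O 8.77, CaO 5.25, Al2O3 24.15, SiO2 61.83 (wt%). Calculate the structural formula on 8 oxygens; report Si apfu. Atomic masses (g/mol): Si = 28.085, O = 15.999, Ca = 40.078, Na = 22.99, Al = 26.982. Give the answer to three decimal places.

2.741 Si apfu

Na2O (M=61.979): mol = 0.14150; Na = 0.28300, O = 0.14150.
CaO (M=56.077): mol = 0.09362; Ca = 0.09362, O = 0.09362.
Al2O3 (M=101.961): mol = 0.23686; Al = 0.47372, O = 0.71058.
SiO2 (M=60.083): mol = 1.02908; Si = 1.02908, O = 2.05816.
ΣO = 3.00386; factor = 8/ΣO = 2.66324.
Si apfu = 1.02908 × 2.66324 = 2.741.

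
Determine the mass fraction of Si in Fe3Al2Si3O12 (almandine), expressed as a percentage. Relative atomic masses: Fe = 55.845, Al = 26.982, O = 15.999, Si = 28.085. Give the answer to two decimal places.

16.93 mass %

Formula mass = 3*55.845 + 2*26.982 + 3*28.085 + 12*15.999 = 497.742 g/mol, of which 84.255 g is Si.
So Si makes up 84.255/497.742 = 0.1693 of the mass, i.e. 16.93%.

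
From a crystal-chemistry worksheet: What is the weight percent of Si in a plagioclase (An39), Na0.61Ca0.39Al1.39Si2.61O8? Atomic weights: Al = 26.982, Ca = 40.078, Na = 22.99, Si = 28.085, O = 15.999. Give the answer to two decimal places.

Molar mass of Na0.61Ca0.39Al1.39Si2.61O8: 0.61×22.99 + 0.39×40.078 + 1.39×26.982 + 2.61×28.085 + 8×15.999 = 268.453 g/mol.
Mass of Si per formula unit: 2.61 × 28.085 = 73.302 g.
Weight fraction Si = 73.302 / 268.453 = 0.2731.

27.31 weight percent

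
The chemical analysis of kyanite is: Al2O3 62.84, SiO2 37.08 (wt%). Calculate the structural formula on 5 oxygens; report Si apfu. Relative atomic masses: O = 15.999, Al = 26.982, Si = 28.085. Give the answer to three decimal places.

Al2O3 (M=101.961): mol = 0.61631; Al = 1.23262, O = 1.84893.
SiO2 (M=60.083): mol = 0.61715; Si = 0.61715, O = 1.23430.
ΣO = 3.08323; factor = 5/ΣO = 1.62168.
Si apfu = 0.61715 × 1.62168 = 1.001.

1.001 Si apfu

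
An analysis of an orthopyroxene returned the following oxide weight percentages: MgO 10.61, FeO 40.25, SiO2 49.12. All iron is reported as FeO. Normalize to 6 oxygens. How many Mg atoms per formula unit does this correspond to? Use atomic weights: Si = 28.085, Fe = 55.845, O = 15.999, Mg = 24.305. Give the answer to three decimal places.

10.61 wt% MgO ÷ 40.304 g/mol = 0.26325 mol, giving 0.26325 Mg and 0.26325 O.
40.25 wt% FeO ÷ 71.844 g/mol = 0.56024 mol, giving 0.56024 Fe and 0.56024 O.
49.12 wt% SiO2 ÷ 60.083 g/mol = 0.81754 mol, giving 0.81754 Si and 1.63508 O.
Oxygen sums to 2.45857; scaling by 6/2.45857 = 2.44044 puts the formula on 6 O.
Mg: 0.26325 × 2.44044 = 0.642 atoms per formula unit.

0.642 Mg apfu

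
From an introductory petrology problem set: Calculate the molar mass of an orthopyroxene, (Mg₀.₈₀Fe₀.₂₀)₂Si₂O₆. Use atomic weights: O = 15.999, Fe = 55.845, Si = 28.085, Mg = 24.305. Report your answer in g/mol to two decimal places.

213.39 g/mol

M = 1.60·24.305 + 0.40·55.845 + 2·28.085 + 6·15.999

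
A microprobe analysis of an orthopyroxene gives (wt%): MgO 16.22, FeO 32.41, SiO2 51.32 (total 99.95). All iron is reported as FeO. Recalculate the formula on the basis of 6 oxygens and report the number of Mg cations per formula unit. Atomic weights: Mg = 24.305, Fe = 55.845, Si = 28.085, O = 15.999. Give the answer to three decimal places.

0.943 Mg apfu

MgO: 16.22/40.304 = 0.40244 mol → 0.40244 mol Mg, 0.40244 mol O.
FeO: 32.41/71.844 = 0.45112 mol → 0.45112 mol Fe, 0.45112 mol O.
SiO2: 51.32/60.083 = 0.85415 mol → 0.85415 mol Si, 1.70830 mol O.
Total oxygen = 2.56186 mol. Normalization factor = 6/2.56186 = 2.34205.
Mg per 6 O = 0.40244 × 2.34205 = 0.943.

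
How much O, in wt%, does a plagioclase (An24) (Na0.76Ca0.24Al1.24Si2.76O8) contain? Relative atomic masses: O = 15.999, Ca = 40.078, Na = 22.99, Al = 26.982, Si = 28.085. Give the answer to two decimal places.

Molar mass of Na0.76Ca0.24Al1.24Si2.76O8: 0.76·22.99 + 0.24·40.078 + 1.24·26.982 + 2.76·28.085 + 8·15.999 = 266.055 g/mol.
Mass of O per formula unit: 8 × 15.999 = 127.992 g.
Weight fraction O = 127.992 / 266.055 = 0.4811.

48.11 wt%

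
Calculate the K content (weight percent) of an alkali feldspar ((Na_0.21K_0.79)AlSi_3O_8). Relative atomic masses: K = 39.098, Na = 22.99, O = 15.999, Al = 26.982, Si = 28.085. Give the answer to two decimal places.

M((Na_0.21K_0.79)AlSi_3O_8) = 274.944 g/mol.
K contributes 0.79 × 39.098 = 30.887 g per mole.
30.887/274.944 = 0.1123 → 11.23%.

11.23 weight percent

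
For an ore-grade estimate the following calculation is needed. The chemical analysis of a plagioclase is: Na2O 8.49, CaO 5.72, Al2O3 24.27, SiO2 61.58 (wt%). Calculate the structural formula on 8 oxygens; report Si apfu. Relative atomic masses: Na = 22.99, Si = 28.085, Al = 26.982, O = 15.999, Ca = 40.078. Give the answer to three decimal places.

2.730 Si apfu

8.49 wt% Na2O ÷ 61.979 g/mol = 0.13698 mol, giving 0.27396 Na and 0.13698 O.
5.72 wt% CaO ÷ 56.077 g/mol = 0.10200 mol, giving 0.10200 Ca and 0.10200 O.
24.27 wt% Al2O3 ÷ 101.961 g/mol = 0.23803 mol, giving 0.47606 Al and 0.71409 O.
61.58 wt% SiO2 ÷ 60.083 g/mol = 1.02492 mol, giving 1.02492 Si and 2.04984 O.
Oxygen sums to 3.00291; scaling by 8/3.00291 = 2.66408 puts the formula on 8 O.
Si: 1.02492 × 2.66408 = 2.730 atoms per formula unit.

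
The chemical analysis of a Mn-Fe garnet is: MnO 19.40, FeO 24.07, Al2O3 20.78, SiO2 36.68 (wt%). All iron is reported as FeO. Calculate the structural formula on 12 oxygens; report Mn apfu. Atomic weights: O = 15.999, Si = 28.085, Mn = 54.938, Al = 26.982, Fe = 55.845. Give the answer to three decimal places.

1.344 Mn apfu

MnO: 19.40/70.937 = 0.27348 mol → 0.27348 mol Mn, 0.27348 mol O.
FeO: 24.07/71.844 = 0.33503 mol → 0.33503 mol Fe, 0.33503 mol O.
Al2O3: 20.78/101.961 = 0.20380 mol → 0.40760 mol Al, 0.61140 mol O.
SiO2: 36.68/60.083 = 0.61049 mol → 0.61049 mol Si, 1.22098 mol O.
Total oxygen = 2.44089 mol. Normalization factor = 12/2.44089 = 4.91624.
Mn per 12 O = 0.27348 × 4.91624 = 1.344.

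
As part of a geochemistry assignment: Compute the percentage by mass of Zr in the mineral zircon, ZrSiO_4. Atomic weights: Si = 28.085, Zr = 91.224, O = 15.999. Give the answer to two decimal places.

Molar mass of ZrSiO_4: 1×91.224 + 1×28.085 + 4×15.999 = 183.305 g/mol.
Mass of Zr per formula unit: 1 × 91.224 = 91.224 g.
Weight fraction Zr = 91.224 / 183.305 = 0.4977.

49.77 mass %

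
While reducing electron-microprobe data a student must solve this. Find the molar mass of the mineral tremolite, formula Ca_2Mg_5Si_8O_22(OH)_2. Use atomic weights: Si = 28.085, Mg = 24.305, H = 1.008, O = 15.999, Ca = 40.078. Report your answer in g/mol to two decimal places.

M = 2*40.078 + 5*24.305 + 8*28.085 + 24*15.999 + 2*1.008

812.35 g/mol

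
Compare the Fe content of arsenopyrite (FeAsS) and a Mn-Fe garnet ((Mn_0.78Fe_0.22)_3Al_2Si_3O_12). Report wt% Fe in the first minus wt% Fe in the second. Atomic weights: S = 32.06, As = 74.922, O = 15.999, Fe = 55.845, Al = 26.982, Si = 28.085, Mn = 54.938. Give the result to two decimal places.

First mineral: 55.845 g Fe in 162.827 g formula = 34.30 wt% Fe.
Second mineral: 36.858 g Fe in 495.620 g formula = 7.44 wt% Fe.
34.30% − 7.44% gives a difference of 26.86 percentage points.

26.86 percentage points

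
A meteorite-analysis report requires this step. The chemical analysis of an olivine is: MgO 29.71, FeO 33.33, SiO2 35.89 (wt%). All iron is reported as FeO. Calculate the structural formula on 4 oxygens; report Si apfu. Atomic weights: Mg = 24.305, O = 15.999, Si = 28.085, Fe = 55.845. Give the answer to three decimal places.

0.997 Si apfu

29.71 wt% MgO ÷ 40.304 g/mol = 0.73715 mol, giving 0.73715 Mg and 0.73715 O.
33.33 wt% FeO ÷ 71.844 g/mol = 0.46392 mol, giving 0.46392 Fe and 0.46392 O.
35.89 wt% SiO2 ÷ 60.083 g/mol = 0.59734 mol, giving 0.59734 Si and 1.19468 O.
Oxygen sums to 2.39575; scaling by 4/2.39575 = 1.66962 puts the formula on 4 O.
Si: 0.59734 × 1.66962 = 0.997 atoms per formula unit.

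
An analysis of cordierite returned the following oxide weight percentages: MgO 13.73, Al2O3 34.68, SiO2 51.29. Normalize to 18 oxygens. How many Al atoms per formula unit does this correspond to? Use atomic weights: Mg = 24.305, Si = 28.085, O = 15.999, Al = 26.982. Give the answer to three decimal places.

13.73 wt% MgO ÷ 40.304 g/mol = 0.34066 mol, giving 0.34066 Mg and 0.34066 O.
34.68 wt% Al2O3 ÷ 101.961 g/mol = 0.34013 mol, giving 0.68026 Al and 1.02039 O.
51.29 wt% SiO2 ÷ 60.083 g/mol = 0.85365 mol, giving 0.85365 Si and 1.70730 O.
Oxygen sums to 3.06835; scaling by 18/3.06835 = 5.86635 puts the formula on 18 O.
Al: 0.68026 × 5.86635 = 3.991 atoms per formula unit.

3.991 Al apfu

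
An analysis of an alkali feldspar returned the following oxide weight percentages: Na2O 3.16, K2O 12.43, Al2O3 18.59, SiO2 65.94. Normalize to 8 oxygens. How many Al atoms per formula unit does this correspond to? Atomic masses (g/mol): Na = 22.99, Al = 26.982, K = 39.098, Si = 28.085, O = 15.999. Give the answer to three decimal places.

0.997 Al apfu

Na2O (M=61.979): mol = 0.05099; Na = 0.10198, O = 0.05099.
K2O (M=94.195): mol = 0.13196; K = 0.26392, O = 0.13196.
Al2O3 (M=101.961): mol = 0.18232; Al = 0.36464, O = 0.54696.
SiO2 (M=60.083): mol = 1.09748; Si = 1.09748, O = 2.19496.
ΣO = 2.92487; factor = 8/ΣO = 2.73516.
Al apfu = 0.36464 × 2.73516 = 0.997.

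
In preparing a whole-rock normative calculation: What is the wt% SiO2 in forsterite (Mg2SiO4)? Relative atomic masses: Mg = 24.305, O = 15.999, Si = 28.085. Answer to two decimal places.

42.71 wt%

Molar mass of Mg2SiO4 = 2×24.305 + 1×28.085 + 4×15.999 = 140.691 g/mol.
Each formula unit contains 1 Si, equivalent to 1/1 = 1.0000 mol SiO2.
M(SiO2) = 1×28.085 + 2×15.999 = 60.083 g/mol.
Mass of SiO2 per formula unit = 1.0000 × 60.083 = 60.083 g.
SiO2 wt% = 60.083 / 140.691 × 100 = 42.71%.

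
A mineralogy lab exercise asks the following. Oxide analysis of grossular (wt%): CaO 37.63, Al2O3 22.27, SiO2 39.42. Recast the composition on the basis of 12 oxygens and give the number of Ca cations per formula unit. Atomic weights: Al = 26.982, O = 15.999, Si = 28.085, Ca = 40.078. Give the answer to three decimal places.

37.63 wt% CaO ÷ 56.077 g/mol = 0.67104 mol, giving 0.67104 Ca and 0.67104 O.
22.27 wt% Al2O3 ÷ 101.961 g/mol = 0.21842 mol, giving 0.43684 Al and 0.65526 O.
39.42 wt% SiO2 ÷ 60.083 g/mol = 0.65609 mol, giving 0.65609 Si and 1.31218 O.
Oxygen sums to 2.63848; scaling by 12/2.63848 = 4.54807 puts the formula on 12 O.
Ca: 0.67104 × 4.54807 = 3.052 atoms per formula unit.

3.052 Ca apfu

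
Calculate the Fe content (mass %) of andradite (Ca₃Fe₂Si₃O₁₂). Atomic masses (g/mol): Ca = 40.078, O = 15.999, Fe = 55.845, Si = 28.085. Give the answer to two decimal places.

Formula mass = 3*40.078 + 2*55.845 + 3*28.085 + 12*15.999 = 508.167 g/mol, of which 111.690 g is Fe.
So Fe makes up 111.690/508.167 = 0.2198 of the mass, i.e. 21.98%.

21.98 mass %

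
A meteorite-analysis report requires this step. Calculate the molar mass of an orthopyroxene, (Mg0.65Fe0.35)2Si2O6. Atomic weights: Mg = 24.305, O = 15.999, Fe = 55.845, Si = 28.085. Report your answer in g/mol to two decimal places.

M = 1.30×24.305 + 0.70×55.845 + 2×28.085 + 6×15.999

222.85 g/mol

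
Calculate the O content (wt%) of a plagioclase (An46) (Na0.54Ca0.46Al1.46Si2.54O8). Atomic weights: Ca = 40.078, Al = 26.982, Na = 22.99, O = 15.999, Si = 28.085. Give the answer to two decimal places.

M(Na0.54Ca0.46Al1.46Si2.54O8) = 269.572 g/mol.
O contributes 8 × 15.999 = 127.992 g per mole.
127.992/269.572 = 0.4748 → 47.48%.

47.48 wt%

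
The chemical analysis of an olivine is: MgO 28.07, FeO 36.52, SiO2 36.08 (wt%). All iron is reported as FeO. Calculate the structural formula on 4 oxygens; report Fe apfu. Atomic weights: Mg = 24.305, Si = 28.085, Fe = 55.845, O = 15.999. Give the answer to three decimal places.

28.07 wt% MgO ÷ 40.304 g/mol = 0.69646 mol, giving 0.69646 Mg and 0.69646 O.
36.52 wt% FeO ÷ 71.844 g/mol = 0.50832 mol, giving 0.50832 Fe and 0.50832 O.
36.08 wt% SiO2 ÷ 60.083 g/mol = 0.60050 mol, giving 0.60050 Si and 1.20100 O.
Oxygen sums to 2.40578; scaling by 4/2.40578 = 1.66266 puts the formula on 4 O.
Fe: 0.50832 × 1.66266 = 0.845 atoms per formula unit.

0.845 Fe apfu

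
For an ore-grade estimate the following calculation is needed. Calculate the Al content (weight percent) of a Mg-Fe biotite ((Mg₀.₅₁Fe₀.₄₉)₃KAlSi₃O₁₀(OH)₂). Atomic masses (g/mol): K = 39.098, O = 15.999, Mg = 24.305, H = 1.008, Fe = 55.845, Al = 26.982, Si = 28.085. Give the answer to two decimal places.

Formula mass = 1.53*24.305 + 1.47*55.845 + 1*39.098 + 1*26.982 + 3*28.085 + 12*15.999 + 2*1.008 = 463.618 g/mol, of which 26.982 g is Al.
So Al makes up 26.982/463.618 = 0.0582 of the mass, i.e. 5.82%.

5.82 weight percent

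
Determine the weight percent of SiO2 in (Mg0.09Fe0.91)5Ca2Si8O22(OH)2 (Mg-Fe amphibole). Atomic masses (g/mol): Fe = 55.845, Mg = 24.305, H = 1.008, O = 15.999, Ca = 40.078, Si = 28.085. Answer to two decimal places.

M((Mg0.09Fe0.91)5Ca2Si8O22(OH)2) = 955.860 g/mol; M(SiO2) = 60.083 g/mol.
Moles SiO2 per formula unit = 8 Si ÷ 1 = 8.0000.
SiO2 fraction = (8.0000 × 60.083) / 955.860 = 480.664/955.860 = 0.5029.

50.29 wt%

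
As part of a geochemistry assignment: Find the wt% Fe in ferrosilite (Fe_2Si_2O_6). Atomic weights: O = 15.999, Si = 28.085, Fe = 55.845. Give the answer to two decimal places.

42.33 weight percent

M(Fe_2Si_2O_6) = 263.854 g/mol.
Fe contributes 2 × 55.845 = 111.690 g per mole.
111.690/263.854 = 0.4233 → 42.33%.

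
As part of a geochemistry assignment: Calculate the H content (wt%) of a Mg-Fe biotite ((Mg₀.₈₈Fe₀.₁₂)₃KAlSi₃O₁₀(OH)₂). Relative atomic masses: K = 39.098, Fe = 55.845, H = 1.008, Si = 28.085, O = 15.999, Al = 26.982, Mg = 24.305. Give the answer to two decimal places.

0.47 wt%

Formula mass = 2.64*24.305 + 0.36*55.845 + 1*39.098 + 1*26.982 + 3*28.085 + 12*15.999 + 2*1.008 = 428.608 g/mol, of which 2.016 g is H.
So H makes up 2.016/428.608 = 0.0047 of the mass, i.e. 0.47%.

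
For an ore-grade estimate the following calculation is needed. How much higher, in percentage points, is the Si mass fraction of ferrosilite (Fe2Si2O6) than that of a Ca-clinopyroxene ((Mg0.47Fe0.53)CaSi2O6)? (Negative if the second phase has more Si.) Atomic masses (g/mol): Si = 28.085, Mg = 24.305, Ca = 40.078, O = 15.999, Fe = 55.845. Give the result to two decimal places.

First mineral: 56.170 g Si in 263.854 g formula = 21.29 wt% Si.
Second mineral: 56.170 g Si in 233.263 g formula = 24.08 wt% Si.
21.29% − 24.08% gives a difference of -2.79 percentage points.

-2.79 percentage points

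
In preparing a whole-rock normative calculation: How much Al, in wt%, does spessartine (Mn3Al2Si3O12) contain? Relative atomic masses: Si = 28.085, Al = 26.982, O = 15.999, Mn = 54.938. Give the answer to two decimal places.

Formula mass = 3*54.938 + 2*26.982 + 3*28.085 + 12*15.999 = 495.021 g/mol, of which 53.964 g is Al.
So Al makes up 53.964/495.021 = 0.1090 of the mass, i.e. 10.90%.

10.90 wt%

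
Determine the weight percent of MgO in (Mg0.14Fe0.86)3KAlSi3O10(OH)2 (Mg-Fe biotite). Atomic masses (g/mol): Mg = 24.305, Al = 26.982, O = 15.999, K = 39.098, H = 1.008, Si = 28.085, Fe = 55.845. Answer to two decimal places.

3.39 wt%

M((Mg0.14Fe0.86)3KAlSi3O10(OH)2) = 498.627 g/mol; M(MgO) = 40.304 g/mol.
Moles MgO per formula unit = 0.42 Mg ÷ 1 = 0.4200.
MgO fraction = (0.4200 × 40.304) / 498.627 = 16.928/498.627 = 0.0339.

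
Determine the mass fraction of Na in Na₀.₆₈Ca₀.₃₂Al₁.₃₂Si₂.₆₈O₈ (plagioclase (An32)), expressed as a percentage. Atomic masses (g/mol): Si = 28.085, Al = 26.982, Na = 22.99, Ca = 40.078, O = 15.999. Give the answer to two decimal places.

5.85 wt%

Molar mass of Na₀.₆₈Ca₀.₃₂Al₁.₃₂Si₂.₆₈O₈: 0.68*22.99 + 0.32*40.078 + 1.32*26.982 + 2.68*28.085 + 8*15.999 = 267.334 g/mol.
Mass of Na per formula unit: 0.68 × 22.99 = 15.633 g.
Weight fraction Na = 15.633 / 267.334 = 0.0585.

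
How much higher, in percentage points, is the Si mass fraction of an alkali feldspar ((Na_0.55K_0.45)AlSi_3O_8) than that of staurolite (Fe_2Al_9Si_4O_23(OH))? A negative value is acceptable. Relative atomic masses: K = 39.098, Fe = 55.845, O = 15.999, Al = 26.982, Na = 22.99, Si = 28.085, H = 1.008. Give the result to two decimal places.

M((Na_0.55K_0.45)AlSi_3O_8) = 269.468 g/mol, so wt% Si = 84.255/269.468 × 100 = 31.27%.
M(Fe_2Al_9Si_4O_23(OH)) = 851.852 g/mol, so wt% Si = 112.340/851.852 × 100 = 13.19%.
31.27 − 13.19 = 18.08 pp.

18.08 percentage points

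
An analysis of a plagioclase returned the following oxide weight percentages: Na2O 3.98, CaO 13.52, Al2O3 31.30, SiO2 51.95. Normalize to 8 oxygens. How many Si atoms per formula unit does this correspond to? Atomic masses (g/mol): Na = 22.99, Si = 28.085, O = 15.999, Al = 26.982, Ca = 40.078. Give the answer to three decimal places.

2.340 Si apfu

Na2O (M=61.979): mol = 0.06422; Na = 0.12844, O = 0.06422.
CaO (M=56.077): mol = 0.24110; Ca = 0.24110, O = 0.24110.
Al2O3 (M=101.961): mol = 0.30698; Al = 0.61396, O = 0.92094.
SiO2 (M=60.083): mol = 0.86464; Si = 0.86464, O = 1.72928.
ΣO = 2.95554; factor = 8/ΣO = 2.70678.
Si apfu = 0.86464 × 2.70678 = 2.340.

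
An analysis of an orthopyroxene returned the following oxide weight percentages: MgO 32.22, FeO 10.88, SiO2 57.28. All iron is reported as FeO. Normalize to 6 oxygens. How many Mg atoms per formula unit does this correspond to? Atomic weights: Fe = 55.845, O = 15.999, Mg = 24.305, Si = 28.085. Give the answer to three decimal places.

1.679 Mg apfu

32.22 wt% MgO ÷ 40.304 g/mol = 0.79942 mol, giving 0.79942 Mg and 0.79942 O.
10.88 wt% FeO ÷ 71.844 g/mol = 0.15144 mol, giving 0.15144 Fe and 0.15144 O.
57.28 wt% SiO2 ÷ 60.083 g/mol = 0.95335 mol, giving 0.95335 Si and 1.90670 O.
Oxygen sums to 2.85756; scaling by 6/2.85756 = 2.09969 puts the formula on 6 O.
Mg: 0.79942 × 2.09969 = 1.679 atoms per formula unit.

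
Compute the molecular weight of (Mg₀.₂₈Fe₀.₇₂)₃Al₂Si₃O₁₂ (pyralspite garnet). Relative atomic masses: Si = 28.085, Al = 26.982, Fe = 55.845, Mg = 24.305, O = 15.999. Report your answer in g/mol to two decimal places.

471.25 g/mol

Mg: 0.84 × 24.305 = 20.4162
Fe: 2.16 × 55.845 = 120.6252
Al: 2 × 26.982 = 53.9640
Si: 3 × 28.085 = 84.2550
O: 12 × 15.999 = 191.9880
Summing the contributions gives the formula mass.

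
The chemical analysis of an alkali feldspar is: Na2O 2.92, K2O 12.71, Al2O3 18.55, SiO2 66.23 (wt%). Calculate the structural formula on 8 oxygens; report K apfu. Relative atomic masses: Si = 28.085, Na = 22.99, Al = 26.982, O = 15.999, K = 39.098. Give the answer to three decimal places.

0.736 K apfu

Na2O: 2.92/61.979 = 0.04711 mol → 0.09422 mol Na, 0.04711 mol O.
K2O: 12.71/94.195 = 0.13493 mol → 0.26986 mol K, 0.13493 mol O.
Al2O3: 18.55/101.961 = 0.18193 mol → 0.36386 mol Al, 0.54579 mol O.
SiO2: 66.23/60.083 = 1.10231 mol → 1.10231 mol Si, 2.20462 mol O.
Total oxygen = 2.93245 mol. Normalization factor = 8/2.93245 = 2.72809.
K per 8 O = 0.26986 × 2.72809 = 0.736.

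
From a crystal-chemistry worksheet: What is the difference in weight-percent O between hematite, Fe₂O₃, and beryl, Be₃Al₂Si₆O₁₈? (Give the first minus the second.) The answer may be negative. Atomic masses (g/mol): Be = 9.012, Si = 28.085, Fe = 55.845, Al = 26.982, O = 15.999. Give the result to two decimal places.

-23.52 percentage points

O in Fe₂O₃: molar mass 159.687 g/mol; 3×15.999 = 47.997 g → 30.06 wt%.
O in Be₃Al₂Si₆O₁₈: molar mass 537.492 g/mol; 18×15.999 = 287.982 g → 53.58 wt%.
Difference = 30.06 − 53.58 = -23.52 percentage points.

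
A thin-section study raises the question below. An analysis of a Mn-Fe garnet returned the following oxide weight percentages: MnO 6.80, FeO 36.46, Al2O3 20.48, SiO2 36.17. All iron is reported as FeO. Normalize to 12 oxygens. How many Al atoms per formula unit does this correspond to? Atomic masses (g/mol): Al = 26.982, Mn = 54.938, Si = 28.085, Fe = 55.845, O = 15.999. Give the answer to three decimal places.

2.000 Al apfu

MnO (M=70.937): mol = 0.09586; Mn = 0.09586, O = 0.09586.
FeO (M=71.844): mol = 0.50749; Fe = 0.50749, O = 0.50749.
Al2O3 (M=101.961): mol = 0.20086; Al = 0.40172, O = 0.60258.
SiO2 (M=60.083): mol = 0.60200; Si = 0.60200, O = 1.20400.
ΣO = 2.40993; factor = 12/ΣO = 4.97940.
Al apfu = 0.40172 × 4.97940 = 2.000.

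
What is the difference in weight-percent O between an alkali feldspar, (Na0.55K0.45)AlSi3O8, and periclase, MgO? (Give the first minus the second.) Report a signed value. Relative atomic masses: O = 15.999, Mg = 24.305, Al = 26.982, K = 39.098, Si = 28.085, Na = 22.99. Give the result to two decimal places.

O in (Na0.55K0.45)AlSi3O8: molar mass 269.468 g/mol; 8×15.999 = 127.992 g → 47.50 wt%.
O in MgO: molar mass 40.304 g/mol; 1×15.999 = 15.999 g → 39.70 wt%.
Difference = 47.50 − 39.70 = 7.80 percentage points.

7.80 percentage points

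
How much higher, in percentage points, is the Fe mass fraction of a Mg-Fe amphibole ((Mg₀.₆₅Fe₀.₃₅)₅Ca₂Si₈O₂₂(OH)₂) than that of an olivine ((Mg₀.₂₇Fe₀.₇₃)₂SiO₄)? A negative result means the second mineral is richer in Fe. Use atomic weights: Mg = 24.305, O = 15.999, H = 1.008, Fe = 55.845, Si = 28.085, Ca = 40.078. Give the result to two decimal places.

M((Mg₀.₆₅Fe₀.₃₅)₅Ca₂Si₈O₂₂(OH)₂) = 867.548 g/mol, so wt% Fe = 97.729/867.548 × 100 = 11.26%.
M((Mg₀.₂₇Fe₀.₇₃)₂SiO₄) = 186.739 g/mol, so wt% Fe = 81.534/186.739 × 100 = 43.66%.
11.26 − 43.66 = -32.40 pp.

-32.40 percentage points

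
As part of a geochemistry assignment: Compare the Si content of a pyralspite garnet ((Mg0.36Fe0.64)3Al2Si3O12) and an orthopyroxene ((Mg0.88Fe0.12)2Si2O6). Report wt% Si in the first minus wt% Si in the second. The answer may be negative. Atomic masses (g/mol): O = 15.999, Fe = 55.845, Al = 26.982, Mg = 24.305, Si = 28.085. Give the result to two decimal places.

Si in (Mg0.36Fe0.64)3Al2Si3O12: molar mass 463.679 g/mol; 3×28.085 = 84.255 g → 18.17 wt%.
Si in (Mg0.88Fe0.12)2Si2O6: molar mass 208.344 g/mol; 2×28.085 = 56.170 g → 26.96 wt%.
Difference = 18.17 − 26.96 = -8.79 percentage points.

-8.79 percentage points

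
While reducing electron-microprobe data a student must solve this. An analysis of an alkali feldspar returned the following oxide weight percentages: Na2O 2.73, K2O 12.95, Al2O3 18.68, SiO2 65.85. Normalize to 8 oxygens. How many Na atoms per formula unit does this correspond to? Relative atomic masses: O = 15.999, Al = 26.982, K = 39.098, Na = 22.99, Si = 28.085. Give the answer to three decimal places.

0.241 Na apfu

Na2O (M=61.979): mol = 0.04405; Na = 0.08810, O = 0.04405.
K2O (M=94.195): mol = 0.13748; K = 0.27496, O = 0.13748.
Al2O3 (M=101.961): mol = 0.18321; Al = 0.36642, O = 0.54963.
SiO2 (M=60.083): mol = 1.09598; Si = 1.09598, O = 2.19196.
ΣO = 2.92312; factor = 8/ΣO = 2.73680.
Na apfu = 0.08810 × 2.73680 = 0.241.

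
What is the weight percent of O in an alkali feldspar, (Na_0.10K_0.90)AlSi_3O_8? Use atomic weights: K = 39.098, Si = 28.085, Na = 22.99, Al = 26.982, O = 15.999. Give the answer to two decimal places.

46.25 mass %

Formula mass = 0.10*22.99 + 0.90*39.098 + 1*26.982 + 3*28.085 + 8*15.999 = 276.716 g/mol, of which 127.992 g is O.
So O makes up 127.992/276.716 = 0.4625 of the mass, i.e. 46.25%.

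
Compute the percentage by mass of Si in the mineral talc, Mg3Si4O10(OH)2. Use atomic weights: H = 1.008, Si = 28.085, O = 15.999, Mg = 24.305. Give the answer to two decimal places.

Molar mass of Mg3Si4O10(OH)2: 3·24.305 + 4·28.085 + 12·15.999 + 2·1.008 = 379.259 g/mol.
Mass of Si per formula unit: 4 × 28.085 = 112.340 g.
Weight fraction Si = 112.340 / 379.259 = 0.2962.

29.62 wt%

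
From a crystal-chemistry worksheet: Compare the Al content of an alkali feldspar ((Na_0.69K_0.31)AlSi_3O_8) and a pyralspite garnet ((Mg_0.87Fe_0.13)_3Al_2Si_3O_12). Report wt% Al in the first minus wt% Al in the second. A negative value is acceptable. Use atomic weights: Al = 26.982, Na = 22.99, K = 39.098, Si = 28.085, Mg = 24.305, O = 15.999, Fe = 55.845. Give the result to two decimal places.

M((Na_0.69K_0.31)AlSi_3O_8) = 267.212 g/mol, so wt% Al = 26.982/267.212 × 100 = 10.10%.
M((Mg_0.87Fe_0.13)_3Al_2Si_3O_12) = 415.423 g/mol, so wt% Al = 53.964/415.423 × 100 = 12.99%.
10.10 − 12.99 = -2.89 pp.

-2.89 percentage points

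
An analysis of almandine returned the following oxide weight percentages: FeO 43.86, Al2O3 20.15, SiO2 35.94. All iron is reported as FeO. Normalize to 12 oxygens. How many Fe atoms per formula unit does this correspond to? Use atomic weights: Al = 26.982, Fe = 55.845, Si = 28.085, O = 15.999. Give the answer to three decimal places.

43.86 wt% FeO ÷ 71.844 g/mol = 0.61049 mol, giving 0.61049 Fe and 0.61049 O.
20.15 wt% Al2O3 ÷ 101.961 g/mol = 0.19762 mol, giving 0.39524 Al and 0.59286 O.
35.94 wt% SiO2 ÷ 60.083 g/mol = 0.59817 mol, giving 0.59817 Si and 1.19634 O.
Oxygen sums to 2.39969; scaling by 12/2.39969 = 5.00065 puts the formula on 12 O.
Fe: 0.61049 × 5.00065 = 3.053 atoms per formula unit.

3.053 Fe apfu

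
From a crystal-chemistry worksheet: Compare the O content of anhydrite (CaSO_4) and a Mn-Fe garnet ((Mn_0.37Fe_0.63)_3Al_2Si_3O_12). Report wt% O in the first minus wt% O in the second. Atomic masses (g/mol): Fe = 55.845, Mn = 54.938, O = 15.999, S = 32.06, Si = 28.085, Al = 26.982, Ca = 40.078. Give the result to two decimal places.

First mineral: 63.996 g O in 136.134 g formula = 47.01 wt% O.
Second mineral: 191.988 g O in 496.735 g formula = 38.65 wt% O.
47.01% − 38.65% gives a difference of 8.36 percentage points.

8.36 percentage points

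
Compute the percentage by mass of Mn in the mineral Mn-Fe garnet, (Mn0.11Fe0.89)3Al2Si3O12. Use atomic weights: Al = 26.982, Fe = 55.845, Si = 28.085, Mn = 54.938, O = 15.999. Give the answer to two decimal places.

3.64 wt%

Formula mass = 0.33×54.938 + 2.67×55.845 + 2×26.982 + 3×28.085 + 12×15.999 = 497.443 g/mol, of which 18.130 g is Mn.
So Mn makes up 18.130/497.443 = 0.0364 of the mass, i.e. 3.64%.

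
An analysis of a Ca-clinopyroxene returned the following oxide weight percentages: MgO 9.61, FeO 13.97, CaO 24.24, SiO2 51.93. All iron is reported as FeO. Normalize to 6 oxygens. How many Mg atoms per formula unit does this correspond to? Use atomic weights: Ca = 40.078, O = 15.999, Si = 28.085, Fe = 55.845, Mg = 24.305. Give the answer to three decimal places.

0.552 Mg apfu

MgO: 9.61/40.304 = 0.23844 mol → 0.23844 mol Mg, 0.23844 mol O.
FeO: 13.97/71.844 = 0.19445 mol → 0.19445 mol Fe, 0.19445 mol O.
CaO: 24.24/56.077 = 0.43226 mol → 0.43226 mol Ca, 0.43226 mol O.
SiO2: 51.93/60.083 = 0.86430 mol → 0.86430 mol Si, 1.72860 mol O.
Total oxygen = 2.59375 mol. Normalization factor = 6/2.59375 = 2.31325.
Mg per 6 O = 0.23844 × 2.31325 = 0.552.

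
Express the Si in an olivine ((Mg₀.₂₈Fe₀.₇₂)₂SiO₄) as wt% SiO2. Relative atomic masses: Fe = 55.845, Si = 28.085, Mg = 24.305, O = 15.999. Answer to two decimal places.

Molar mass of (Mg₀.₂₈Fe₀.₇₂)₂SiO₄ = 0.56·24.305 + 1.44·55.845 + 1·28.085 + 4·15.999 = 186.109 g/mol.
Each formula unit contains 1 Si, equivalent to 1/1 = 1.0000 mol SiO2.
M(SiO2) = 1×28.085 + 2×15.999 = 60.083 g/mol.
Mass of SiO2 per formula unit = 1.0000 × 60.083 = 60.083 g.
SiO2 wt% = 60.083 / 186.109 × 100 = 32.28%.

32.28 wt%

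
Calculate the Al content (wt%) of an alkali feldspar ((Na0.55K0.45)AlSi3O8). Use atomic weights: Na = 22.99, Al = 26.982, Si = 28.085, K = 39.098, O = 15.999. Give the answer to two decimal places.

10.01 wt%

Formula mass = 0.55×22.99 + 0.45×39.098 + 1×26.982 + 3×28.085 + 8×15.999 = 269.468 g/mol, of which 26.982 g is Al.
So Al makes up 26.982/269.468 = 0.1001 of the mass, i.e. 10.01%.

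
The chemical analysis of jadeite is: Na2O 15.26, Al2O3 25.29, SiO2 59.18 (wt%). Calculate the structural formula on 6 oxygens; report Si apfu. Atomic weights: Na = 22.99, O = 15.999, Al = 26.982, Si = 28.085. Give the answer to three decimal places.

Na2O (M=61.979): mol = 0.24621; Na = 0.49242, O = 0.24621.
Al2O3 (M=101.961): mol = 0.24804; Al = 0.49608, O = 0.74412.
SiO2 (M=60.083): mol = 0.98497; Si = 0.98497, O = 1.96994.
ΣO = 2.96027; factor = 6/ΣO = 2.02684.
Si apfu = 0.98497 × 2.02684 = 1.996.

1.996 Si apfu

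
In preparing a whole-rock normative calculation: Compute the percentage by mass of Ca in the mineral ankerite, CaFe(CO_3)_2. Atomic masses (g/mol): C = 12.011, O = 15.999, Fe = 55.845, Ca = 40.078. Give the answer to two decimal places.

Molar mass of CaFe(CO_3)_2: 1*40.078 + 1*55.845 + 2*12.011 + 6*15.999 = 215.939 g/mol.
Mass of Ca per formula unit: 1 × 40.078 = 40.078 g.
Weight fraction Ca = 40.078 / 215.939 = 0.1856.

18.56 wt%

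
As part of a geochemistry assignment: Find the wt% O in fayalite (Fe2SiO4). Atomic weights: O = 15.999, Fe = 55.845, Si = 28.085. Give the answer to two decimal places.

Formula mass = 2·55.845 + 1·28.085 + 4·15.999 = 203.771 g/mol, of which 63.996 g is O.
So O makes up 63.996/203.771 = 0.3141 of the mass, i.e. 31.41%.

31.41 wt%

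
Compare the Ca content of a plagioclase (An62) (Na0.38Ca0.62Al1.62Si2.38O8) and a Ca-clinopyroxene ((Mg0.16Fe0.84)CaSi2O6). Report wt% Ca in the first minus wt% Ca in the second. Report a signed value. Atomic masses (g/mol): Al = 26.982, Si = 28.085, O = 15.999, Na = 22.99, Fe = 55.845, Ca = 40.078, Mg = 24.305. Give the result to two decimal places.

First mineral: 24.848 g Ca in 272.130 g formula = 9.13 wt% Ca.
Second mineral: 40.078 g Ca in 243.041 g formula = 16.49 wt% Ca.
9.13% − 16.49% gives a difference of -7.36 percentage points.

-7.36 percentage points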